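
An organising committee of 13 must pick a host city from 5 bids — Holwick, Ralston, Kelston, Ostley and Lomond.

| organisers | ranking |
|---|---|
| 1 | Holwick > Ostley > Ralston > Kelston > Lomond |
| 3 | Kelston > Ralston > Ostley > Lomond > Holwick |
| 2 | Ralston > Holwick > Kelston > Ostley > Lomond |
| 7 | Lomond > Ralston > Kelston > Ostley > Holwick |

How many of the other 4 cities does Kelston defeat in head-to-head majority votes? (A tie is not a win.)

2

Kelston against each rival (13 organisers):
Kelston vs Holwick: Kelston wins 10–3.
Kelston vs Ralston: Ralston, 10–3.
Kelston–Ostley: Kelston 12–1.
Kelston vs Lomond: Lomond, 7–6.
Kelston beats Holwick, Ostley; loses to Ralston, Lomond — 2 pairwise wins.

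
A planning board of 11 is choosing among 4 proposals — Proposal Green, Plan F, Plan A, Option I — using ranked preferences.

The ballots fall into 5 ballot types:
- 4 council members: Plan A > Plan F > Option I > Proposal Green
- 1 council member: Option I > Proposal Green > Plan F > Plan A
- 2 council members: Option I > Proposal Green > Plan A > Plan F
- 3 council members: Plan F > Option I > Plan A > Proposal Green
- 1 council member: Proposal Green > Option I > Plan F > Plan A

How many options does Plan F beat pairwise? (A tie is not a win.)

2

Plan F against each rival (11 council members):
Plan F vs Proposal Green: Plan F preferred on 4+3 = 7 ballots; Plan F wins 7–4.
Plan F vs Plan A: Plan F is ranked higher on 1+3+1 = 5 ballots, Plan A on 6. Plan A wins 6–5.
Plan F vs Option I: Plan F preferred on 4+3 = 7 ballots; Plan F wins 7–4.
Plan F beats Proposal Green, Option I; loses to Plan A — 2 pairwise wins.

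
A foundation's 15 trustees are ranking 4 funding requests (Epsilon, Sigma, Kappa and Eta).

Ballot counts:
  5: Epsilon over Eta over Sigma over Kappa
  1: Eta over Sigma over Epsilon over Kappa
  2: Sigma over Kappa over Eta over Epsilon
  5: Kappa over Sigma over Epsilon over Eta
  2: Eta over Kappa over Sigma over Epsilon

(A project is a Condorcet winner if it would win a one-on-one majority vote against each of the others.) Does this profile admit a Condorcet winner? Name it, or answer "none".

none

Head-to-head results (15 reviewers):
Epsilon vs Sigma: 5 to 10, Sigma.
Epsilon vs Kappa: Epsilon preferred on 5+1 = 6 ballots; Kappa wins 9–6.
Epsilon vs Eta: Epsilon preferred on 5+5 = 10 ballots; Epsilon wins 10–5.
Sigma vs Kappa: 5+1+2 = 8 for Sigma, 7 for Kappa — Sigma by 8–7.
Sigma vs Eta: Sigma is ranked higher on 2+5 = 7 ballots, Eta on 8. Eta wins 8–7.
Kappa vs Eta: 7 to 8, Eta.
No project is unbeaten: Epsilon loses to Sigma; Sigma loses to Eta; Kappa loses to Sigma; Eta loses to Epsilon. In particular Epsilon > Eta > Sigma > Epsilon is a majority cycle — no Condorcet winner exists.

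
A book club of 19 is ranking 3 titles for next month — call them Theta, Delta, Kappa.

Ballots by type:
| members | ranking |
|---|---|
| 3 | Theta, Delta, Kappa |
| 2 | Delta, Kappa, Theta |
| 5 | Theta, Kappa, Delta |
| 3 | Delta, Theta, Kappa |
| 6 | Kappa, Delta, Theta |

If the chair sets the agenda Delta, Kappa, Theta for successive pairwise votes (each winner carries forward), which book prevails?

Round 1: Delta vs Kappa — 8–11, Kappa advances.
Round 2: Kappa vs Theta — 8–11, Theta advances.
Theta survives the agenda.

Theta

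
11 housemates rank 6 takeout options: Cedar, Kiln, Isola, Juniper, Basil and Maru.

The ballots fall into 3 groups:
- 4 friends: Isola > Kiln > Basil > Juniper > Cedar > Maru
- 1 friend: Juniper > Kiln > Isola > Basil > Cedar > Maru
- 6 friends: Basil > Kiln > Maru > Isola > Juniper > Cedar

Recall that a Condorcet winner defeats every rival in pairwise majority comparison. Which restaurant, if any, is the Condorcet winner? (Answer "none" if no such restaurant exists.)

Basil

Pairwise majorities:
Cedar vs Kiln: Kiln wins 11–0.
Cedar vs Isola: Isola wins 11–0.
Cedar vs Juniper: Juniper wins 11–0.
Cedar–Basil: Basil 11–0.
Cedar–Maru: Maru 6–5.
Kiln vs Isola: Kiln, 7–4.
Kiln vs Juniper: Kiln wins 10–1.
Kiln vs Basil: Basil wins 6–5.
Kiln–Maru: Kiln 11–0.
Isola vs Juniper: Isola, 10–1.
Isola vs Basil: Basil wins 6–5.
Isola vs Maru: Maru, 6–5.
Juniper vs Basil: Basil wins 10–1.
Juniper vs Maru: Maru, 6–5.
Basil vs Maru: Basil, 11–0.
Basil wins every pairwise contest, so Basil is the Condorcet winner.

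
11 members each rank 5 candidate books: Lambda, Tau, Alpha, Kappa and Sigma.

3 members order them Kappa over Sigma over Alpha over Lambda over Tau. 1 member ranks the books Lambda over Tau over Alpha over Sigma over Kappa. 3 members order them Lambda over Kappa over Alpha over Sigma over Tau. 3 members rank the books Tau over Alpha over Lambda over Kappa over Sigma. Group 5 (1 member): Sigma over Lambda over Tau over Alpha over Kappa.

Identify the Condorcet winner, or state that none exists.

Pairwise majorities:
Lambda vs Tau: Lambda wins 8–3.
Lambda–Alpha: Alpha 6–5.
Lambda vs Kappa: 8 to 3, Lambda.
Lambda vs Sigma: 7 to 4, Lambda.
Tau vs Alpha: 1+3+1 = 5 for Tau, 6 for Alpha — Alpha by 6–5.
Tau vs Kappa: Tau is ranked higher on 1+3+1 = 5 ballots, Kappa on 6. Kappa wins 6–5.
Tau vs Sigma: Tau preferred on 1+3 = 4 ballots; Sigma wins 7–4.
Alpha vs Kappa: Kappa wins 6–5.
Alpha vs Sigma: Alpha wins 7–4.
Kappa vs Sigma: Kappa preferred on 3+3+3 = 9 ballots; Kappa wins 9–2.
No book is unbeaten: Lambda loses to Alpha; Tau loses to Lambda; Alpha loses to Kappa; Kappa loses to Lambda; Sigma loses to Lambda. In particular Lambda → Kappa → Alpha → Lambda is a majority cycle — no Condorcet winner exists.

none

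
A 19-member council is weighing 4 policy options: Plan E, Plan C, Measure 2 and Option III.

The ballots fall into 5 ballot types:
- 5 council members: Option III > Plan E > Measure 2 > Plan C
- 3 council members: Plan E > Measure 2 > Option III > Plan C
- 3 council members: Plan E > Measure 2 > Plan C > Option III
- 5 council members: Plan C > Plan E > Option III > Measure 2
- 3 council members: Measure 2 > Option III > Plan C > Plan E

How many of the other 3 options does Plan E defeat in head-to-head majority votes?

3

Plan E against each rival (19 council members):
Plan E vs Plan C: Plan E, 11–8.
Plan E–Measure 2: Plan E 16–3.
Plan E vs Option III: Plan E wins 11–8.
Plan E beats Plan C, Measure 2, Option III — 3 pairwise wins.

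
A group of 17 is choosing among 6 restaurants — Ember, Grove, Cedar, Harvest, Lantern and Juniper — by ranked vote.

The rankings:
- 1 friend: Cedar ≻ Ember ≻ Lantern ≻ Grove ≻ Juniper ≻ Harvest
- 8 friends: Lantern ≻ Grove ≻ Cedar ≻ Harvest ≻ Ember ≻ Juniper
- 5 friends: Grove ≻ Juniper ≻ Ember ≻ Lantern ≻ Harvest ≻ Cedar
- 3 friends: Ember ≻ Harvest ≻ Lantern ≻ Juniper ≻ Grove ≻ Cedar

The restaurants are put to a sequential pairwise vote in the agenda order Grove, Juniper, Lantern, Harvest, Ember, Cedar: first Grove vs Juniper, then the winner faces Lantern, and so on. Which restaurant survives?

Cedar

Round 1: Grove vs Juniper — 14–3, Grove advances.
Round 2: Grove vs Lantern — 5–12, Lantern advances.
Round 3: Lantern vs Harvest — 14–3, Lantern advances.
Round 4: Lantern vs Ember — 8–9, Ember advances.
Round 5: Ember vs Cedar — 8–9, Cedar advances.
The agenda winner is Cedar.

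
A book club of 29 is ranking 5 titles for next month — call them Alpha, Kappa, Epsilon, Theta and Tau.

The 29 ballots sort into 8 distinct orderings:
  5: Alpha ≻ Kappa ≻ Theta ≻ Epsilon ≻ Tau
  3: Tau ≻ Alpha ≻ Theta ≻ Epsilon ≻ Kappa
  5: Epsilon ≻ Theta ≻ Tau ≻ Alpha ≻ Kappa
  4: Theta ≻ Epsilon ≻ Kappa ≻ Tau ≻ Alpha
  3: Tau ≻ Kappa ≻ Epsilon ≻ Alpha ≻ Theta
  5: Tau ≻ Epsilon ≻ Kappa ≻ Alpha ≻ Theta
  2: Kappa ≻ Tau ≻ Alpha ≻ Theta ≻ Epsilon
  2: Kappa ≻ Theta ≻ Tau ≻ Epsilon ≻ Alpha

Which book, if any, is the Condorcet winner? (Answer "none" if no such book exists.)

none

Pairwise majorities:
Alpha vs Kappa: Kappa, 16–13.
Alpha–Epsilon: Epsilon 19–10.
Alpha vs Theta: Alpha, 18–11.
Alpha vs Tau: Tau wins 24–5.
Kappa vs Epsilon: Epsilon wins 17–12.
Kappa vs Theta: Kappa wins 17–12.
Kappa–Tau: Tau 16–13.
Epsilon–Theta: Theta 16–13.
Epsilon vs Tau: Tau, 15–14.
Theta vs Tau: Theta, 16–13.
Each book drops at least one matchup (Alpha loses to Kappa; Kappa loses to Epsilon; Epsilon loses to Theta; Theta loses to Alpha; Tau loses to Theta); the cycle Alpha → Theta → Epsilon → Alpha rules out a Condorcet winner.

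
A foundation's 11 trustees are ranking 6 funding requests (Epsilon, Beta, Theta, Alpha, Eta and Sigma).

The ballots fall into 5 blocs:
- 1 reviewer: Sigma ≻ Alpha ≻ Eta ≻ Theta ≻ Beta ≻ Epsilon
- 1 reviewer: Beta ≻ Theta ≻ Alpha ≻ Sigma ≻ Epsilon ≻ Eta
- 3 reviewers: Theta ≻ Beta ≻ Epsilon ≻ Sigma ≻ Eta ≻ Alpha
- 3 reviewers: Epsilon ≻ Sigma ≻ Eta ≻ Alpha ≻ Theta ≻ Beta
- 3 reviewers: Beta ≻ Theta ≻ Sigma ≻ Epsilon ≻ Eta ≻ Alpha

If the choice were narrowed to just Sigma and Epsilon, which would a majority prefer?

Ballots ranking Sigma above Epsilon: 1 + 1 + 3 = 5.
Ballots ranking Epsilon above Sigma: 11 − 5 = 6.
Epsilon wins the head-to-head 6–5.

Epsilon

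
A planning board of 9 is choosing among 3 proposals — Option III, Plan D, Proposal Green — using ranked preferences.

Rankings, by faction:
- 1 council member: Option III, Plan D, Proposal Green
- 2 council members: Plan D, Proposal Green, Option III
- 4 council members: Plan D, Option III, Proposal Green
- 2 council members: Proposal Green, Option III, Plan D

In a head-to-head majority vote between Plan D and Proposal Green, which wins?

Ballots ranking Plan D above Proposal Green: 1 + 2 + 4 = 7.
Ballots ranking Proposal Green above Plan D: 9 − 7 = 2.
Plan D wins the head-to-head 7–2.

Plan D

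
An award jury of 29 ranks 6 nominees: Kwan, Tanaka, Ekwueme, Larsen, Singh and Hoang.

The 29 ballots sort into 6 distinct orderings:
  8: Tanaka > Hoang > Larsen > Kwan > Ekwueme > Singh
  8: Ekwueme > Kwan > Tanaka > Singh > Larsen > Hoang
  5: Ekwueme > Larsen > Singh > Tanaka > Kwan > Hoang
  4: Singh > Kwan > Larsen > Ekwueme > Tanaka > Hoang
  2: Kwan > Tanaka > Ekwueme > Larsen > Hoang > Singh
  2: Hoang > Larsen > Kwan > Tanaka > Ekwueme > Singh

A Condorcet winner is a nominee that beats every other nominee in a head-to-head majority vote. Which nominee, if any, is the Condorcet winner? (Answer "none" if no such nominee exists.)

Head-to-head results (29 jurors):
Kwan vs Tanaka: Kwan is ranked higher on 8+4+2+2 = 16 ballots, Tanaka on 13. Kwan wins 16–13.
Kwan vs Ekwueme: Kwan wins 16–13.
Kwan vs Larsen: Kwan is ranked higher on 8+4+2 = 14 ballots, Larsen on 15. Larsen wins 15–14.
Kwan vs Singh: 20 to 9, Kwan.
Kwan vs Hoang: 19 to 10, Kwan.
Tanaka vs Ekwueme: Ekwueme wins 17–12.
Tanaka vs Larsen: 8+8+2 = 18 for Tanaka, 11 for Larsen — Tanaka by 18–11.
Tanaka vs Singh: Tanaka preferred on 8+8+2+2 = 20 ballots; Tanaka wins 20–9.
Tanaka vs Hoang: Tanaka is ranked higher on 8+8+5+4+2 = 27 ballots, Hoang on 2. Tanaka wins 27–2.
Ekwueme–Larsen: Ekwueme 15–14.
Ekwueme vs Singh: Ekwueme wins 25–4.
Ekwueme vs Hoang: Ekwueme is ranked higher on 8+5+4+2 = 19 ballots, Hoang on 10. Ekwueme wins 19–10.
Larsen–Singh: Larsen 17–12.
Larsen vs Hoang: Larsen, 19–10.
Singh vs Hoang: Singh, 17–12.
Every nominee loses at least once (Kwan loses to Larsen; Tanaka loses to Kwan; Ekwueme loses to Kwan; Larsen loses to Tanaka; Singh loses to Kwan; Hoang loses to Kwan). The majority relation contains the cycle Kwan > Tanaka > Larsen > Kwan, so there is no Condorcet winner.

none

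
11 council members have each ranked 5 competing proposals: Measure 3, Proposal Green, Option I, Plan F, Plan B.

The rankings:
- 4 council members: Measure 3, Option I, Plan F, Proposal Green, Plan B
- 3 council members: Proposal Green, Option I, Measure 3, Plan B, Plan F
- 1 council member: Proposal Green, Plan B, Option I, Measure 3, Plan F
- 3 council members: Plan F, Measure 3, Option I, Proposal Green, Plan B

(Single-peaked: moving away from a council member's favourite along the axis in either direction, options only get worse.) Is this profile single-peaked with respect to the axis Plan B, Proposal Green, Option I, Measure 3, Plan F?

Axis positions: Plan B=1, Proposal Green=2, Option I=3, Measure 3=4, Plan F=5.
Bloc 1 (peak Measure 3 at position 4): ranking walks positions 4-3-5-2-1, expanding outward from the peak — single-peaked.
Bloc 2 (peak Proposal Green at position 2): ranking walks positions 2-3-4-1-5, expanding outward from the peak — single-peaked.
Bloc 3 (peak Proposal Green at position 2): ranking walks positions 2-1-3-4-5, expanding outward from the peak — single-peaked.
Bloc 4 (peak Plan F at position 5): ranking walks positions 5-4-3-2-1, expanding outward from the peak — single-peaked.
Every ranking is single-peaked on this axis.

yes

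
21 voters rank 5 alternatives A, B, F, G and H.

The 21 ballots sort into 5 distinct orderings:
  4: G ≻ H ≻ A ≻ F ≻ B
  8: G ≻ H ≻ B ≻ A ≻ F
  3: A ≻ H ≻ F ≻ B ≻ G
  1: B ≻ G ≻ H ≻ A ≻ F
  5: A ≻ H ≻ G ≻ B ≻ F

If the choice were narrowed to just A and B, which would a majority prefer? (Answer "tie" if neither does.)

A

Ballots ranking A above B: 4 + 3 + 5 = 12.
Ballots ranking B above A: 21 − 12 = 9.
A wins the head-to-head 12–9.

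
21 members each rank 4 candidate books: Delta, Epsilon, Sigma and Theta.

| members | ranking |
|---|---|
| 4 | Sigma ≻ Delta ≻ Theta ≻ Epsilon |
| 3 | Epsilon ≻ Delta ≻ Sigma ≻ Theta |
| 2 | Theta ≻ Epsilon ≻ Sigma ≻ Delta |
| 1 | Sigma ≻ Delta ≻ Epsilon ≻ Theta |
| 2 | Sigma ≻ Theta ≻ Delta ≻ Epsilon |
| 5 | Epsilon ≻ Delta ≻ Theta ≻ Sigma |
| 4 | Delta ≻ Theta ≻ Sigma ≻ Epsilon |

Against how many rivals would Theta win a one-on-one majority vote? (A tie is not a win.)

2

Theta against each rival (21 members):
Theta vs Delta: Theta is ranked higher on 2+2 = 4 ballots, Delta on 17. Delta wins 17–4.
Theta vs Epsilon: Theta, 12–9.
Theta–Sigma: Theta 11–10.
Theta beats Epsilon, Sigma; loses to Delta — 2 pairwise wins.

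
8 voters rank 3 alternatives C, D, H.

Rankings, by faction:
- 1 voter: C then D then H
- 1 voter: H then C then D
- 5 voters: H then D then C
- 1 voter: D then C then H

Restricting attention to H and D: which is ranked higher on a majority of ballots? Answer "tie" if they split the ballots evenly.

Ballots ranking H above D: 1 + 5 = 6.
Ballots ranking D above H: 8 − 6 = 2.
H wins the head-to-head 6–2.

H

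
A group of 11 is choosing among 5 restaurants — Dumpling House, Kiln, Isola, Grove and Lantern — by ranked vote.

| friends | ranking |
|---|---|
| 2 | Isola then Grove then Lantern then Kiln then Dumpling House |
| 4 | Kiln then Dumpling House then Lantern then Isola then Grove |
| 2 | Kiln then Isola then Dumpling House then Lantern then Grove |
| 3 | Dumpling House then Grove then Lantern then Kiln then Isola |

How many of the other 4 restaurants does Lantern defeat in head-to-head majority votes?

Lantern against each rival (11 friends):
Lantern vs Dumpling House: Dumpling House wins 9–2.
Lantern vs Kiln: Kiln, 6–5.
Lantern vs Isola: 7 to 4, Lantern.
Lantern vs Grove: Lantern is ranked higher on 4+2 = 6 ballots, Grove on 5. Lantern wins 6–5.
Lantern beats Isola, Grove; loses to Dumpling House, Kiln — 2 pairwise wins.

2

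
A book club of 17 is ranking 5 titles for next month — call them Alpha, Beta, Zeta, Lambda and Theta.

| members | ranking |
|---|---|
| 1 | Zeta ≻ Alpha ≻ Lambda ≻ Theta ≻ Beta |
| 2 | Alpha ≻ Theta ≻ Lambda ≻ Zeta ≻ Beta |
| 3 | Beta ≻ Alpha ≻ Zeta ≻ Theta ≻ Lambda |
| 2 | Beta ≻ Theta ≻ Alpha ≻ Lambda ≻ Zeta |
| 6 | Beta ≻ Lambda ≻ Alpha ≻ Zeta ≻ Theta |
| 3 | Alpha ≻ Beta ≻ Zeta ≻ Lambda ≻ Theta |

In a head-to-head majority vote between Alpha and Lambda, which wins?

Ballots ranking Alpha above Lambda: 1 + 2 + 3 + 2 + 3 = 11.
Ballots ranking Lambda above Alpha: 17 − 11 = 6.
Alpha wins the head-to-head 11–6.

Alpha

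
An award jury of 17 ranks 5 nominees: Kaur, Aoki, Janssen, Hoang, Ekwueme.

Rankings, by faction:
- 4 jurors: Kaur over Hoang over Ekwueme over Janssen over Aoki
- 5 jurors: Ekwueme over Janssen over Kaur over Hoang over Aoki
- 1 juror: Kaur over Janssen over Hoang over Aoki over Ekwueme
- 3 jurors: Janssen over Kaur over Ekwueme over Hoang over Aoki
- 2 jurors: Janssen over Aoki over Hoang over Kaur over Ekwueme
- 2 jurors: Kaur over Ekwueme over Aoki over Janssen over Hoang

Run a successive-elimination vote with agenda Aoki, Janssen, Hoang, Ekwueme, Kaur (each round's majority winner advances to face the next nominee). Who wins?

Kaur

Round 1: Aoki vs Janssen — 2–15, Janssen advances.
Round 2: Janssen vs Hoang — 13–4, Janssen advances.
Round 3: Janssen vs Ekwueme — 6–11, Ekwueme advances.
Round 4: Ekwueme vs Kaur — 5–12, Kaur advances.
The agenda winner is Kaur.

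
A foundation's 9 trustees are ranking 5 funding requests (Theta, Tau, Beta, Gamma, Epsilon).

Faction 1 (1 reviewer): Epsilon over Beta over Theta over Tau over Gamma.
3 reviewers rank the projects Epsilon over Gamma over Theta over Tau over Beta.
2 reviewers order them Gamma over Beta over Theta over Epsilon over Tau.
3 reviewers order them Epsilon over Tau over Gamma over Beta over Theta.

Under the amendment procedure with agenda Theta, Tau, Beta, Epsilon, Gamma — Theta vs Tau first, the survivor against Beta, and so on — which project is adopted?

Epsilon

Round 1: Theta vs Tau — 6–3, Theta advances.
Round 2: Theta vs Beta — 3–6, Beta advances.
Round 3: Beta vs Epsilon — 2–7, Epsilon advances.
Round 4: Epsilon vs Gamma — 7–2, Epsilon advances.
The agenda winner is Epsilon.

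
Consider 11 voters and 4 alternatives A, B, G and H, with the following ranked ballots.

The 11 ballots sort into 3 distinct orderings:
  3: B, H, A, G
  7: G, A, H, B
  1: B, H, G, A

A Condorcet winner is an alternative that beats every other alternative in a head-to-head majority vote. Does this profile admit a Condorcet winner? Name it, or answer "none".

Head-to-head results (11 voters):
A vs B: A, 7–4.
A vs G: G, 8–3.
A–H: A 7–4.
B–G: G 7–4.
B vs H: H wins 7–4.
G–H: G 7–4.
G defeats every rival head-to-head and is the Condorcet winner.

G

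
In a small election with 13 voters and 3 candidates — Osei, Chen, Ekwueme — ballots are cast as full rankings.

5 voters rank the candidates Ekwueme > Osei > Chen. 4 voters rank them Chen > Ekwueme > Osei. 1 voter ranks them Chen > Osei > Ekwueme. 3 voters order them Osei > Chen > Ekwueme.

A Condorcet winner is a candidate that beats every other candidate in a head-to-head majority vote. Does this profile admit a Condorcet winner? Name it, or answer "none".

none

Check each pair by majority over 13 ballots:
Osei vs Chen: 8 to 5, Osei.
Osei vs Ekwueme: 1+3 = 4 for Osei, 9 for Ekwueme — Ekwueme by 9–4.
Chen vs Ekwueme: 8 to 5, Chen.
Each candidate drops at least one matchup (Osei loses to Ekwueme; Chen loses to Osei; Ekwueme loses to Chen); the cycle Osei → Chen → Ekwueme → Osei rules out a Condorcet winner.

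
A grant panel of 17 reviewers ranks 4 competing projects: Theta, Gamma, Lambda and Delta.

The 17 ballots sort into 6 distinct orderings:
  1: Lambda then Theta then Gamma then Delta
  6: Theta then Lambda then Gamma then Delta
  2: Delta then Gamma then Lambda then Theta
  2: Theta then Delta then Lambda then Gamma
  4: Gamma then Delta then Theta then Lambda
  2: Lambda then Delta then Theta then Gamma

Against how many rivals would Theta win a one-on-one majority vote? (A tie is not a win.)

3

Theta against each rival (17 reviewers):
Theta vs Gamma: 1+6+2+2 = 11 for Theta, 6 for Gamma — Theta by 11–6.
Theta vs Lambda: Theta preferred on 6+2+4 = 12 ballots; Theta wins 12–5.
Theta vs Delta: 9 to 8, Theta.
Theta beats Gamma, Lambda, Delta — 3 pairwise wins.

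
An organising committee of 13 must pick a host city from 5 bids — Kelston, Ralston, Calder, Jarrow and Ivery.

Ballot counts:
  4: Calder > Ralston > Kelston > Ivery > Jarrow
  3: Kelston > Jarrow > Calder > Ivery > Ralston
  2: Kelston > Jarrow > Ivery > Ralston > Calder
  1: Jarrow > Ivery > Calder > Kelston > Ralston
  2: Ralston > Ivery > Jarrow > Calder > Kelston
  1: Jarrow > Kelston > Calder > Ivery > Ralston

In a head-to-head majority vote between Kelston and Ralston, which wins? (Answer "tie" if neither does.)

Ballots ranking Kelston above Ralston: 3 + 2 + 1 + 1 = 7.
Ballots ranking Ralston above Kelston: 13 − 7 = 6.
Kelston wins the head-to-head 7–6.

Kelston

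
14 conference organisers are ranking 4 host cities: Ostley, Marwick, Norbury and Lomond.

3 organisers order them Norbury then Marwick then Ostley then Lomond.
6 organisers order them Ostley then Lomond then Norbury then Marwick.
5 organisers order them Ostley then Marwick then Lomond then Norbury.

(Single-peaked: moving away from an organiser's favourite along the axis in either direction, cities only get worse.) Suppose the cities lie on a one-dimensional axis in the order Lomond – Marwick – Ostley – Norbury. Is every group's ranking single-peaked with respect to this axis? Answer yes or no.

Axis positions: Lomond=1, Marwick=2, Ostley=3, Norbury=4.
Group 1: ranking walks positions 4-2-3-1; Marwick is ranked above Ostley even though Ostley lies between Marwick and the peak Norbury on the axis — preferences dip and rise again. Not single-peaked.
Group 2: ranking walks positions 3-1-4-2; Lomond is ranked above Marwick even though Marwick lies between Lomond and the peak Ostley on the axis — preferences dip and rise again. Not single-peaked.
Group 3 (peak Ostley at position 3): ranking walks positions 3-2-1-4, expanding outward from the peak — single-peaked.
Group 1 violates single-peakedness, so the profile is not single-peaked on this axis.

no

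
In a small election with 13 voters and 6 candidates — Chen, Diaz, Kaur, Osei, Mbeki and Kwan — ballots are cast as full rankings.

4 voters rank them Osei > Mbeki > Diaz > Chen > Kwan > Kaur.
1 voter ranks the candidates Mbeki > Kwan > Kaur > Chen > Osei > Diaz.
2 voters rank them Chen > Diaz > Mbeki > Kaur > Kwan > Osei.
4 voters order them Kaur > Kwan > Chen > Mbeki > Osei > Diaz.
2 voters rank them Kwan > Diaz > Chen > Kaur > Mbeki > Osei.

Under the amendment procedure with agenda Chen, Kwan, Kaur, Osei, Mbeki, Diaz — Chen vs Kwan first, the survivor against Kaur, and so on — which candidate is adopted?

Mbeki

Round 1: Chen vs Kwan — 6–7, Kwan advances.
Round 2: Kwan vs Kaur — 7–6, Kwan advances.
Round 3: Kwan vs Osei — 9–4, Kwan advances.
Round 4: Kwan vs Mbeki — 6–7, Mbeki advances.
Round 5: Mbeki vs Diaz — 9–4, Mbeki advances.
The agenda winner is Mbeki.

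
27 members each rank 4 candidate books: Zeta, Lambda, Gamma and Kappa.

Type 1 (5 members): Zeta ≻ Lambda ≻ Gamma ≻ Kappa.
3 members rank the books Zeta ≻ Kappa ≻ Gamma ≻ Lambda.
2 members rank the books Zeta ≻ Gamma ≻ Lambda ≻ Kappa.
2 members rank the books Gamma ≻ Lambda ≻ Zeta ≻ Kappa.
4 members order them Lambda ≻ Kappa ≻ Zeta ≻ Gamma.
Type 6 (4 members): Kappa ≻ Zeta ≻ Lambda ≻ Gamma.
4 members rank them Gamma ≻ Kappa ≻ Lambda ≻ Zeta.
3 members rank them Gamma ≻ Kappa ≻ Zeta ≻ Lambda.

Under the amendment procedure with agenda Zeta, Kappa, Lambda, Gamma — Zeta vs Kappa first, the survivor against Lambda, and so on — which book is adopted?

Gamma

Round 1: Zeta vs Kappa — 12–15, Kappa advances.
Round 2: Kappa vs Lambda — 14–13, Kappa advances.
Round 3: Kappa vs Gamma — 11–16, Gamma advances.
Gamma survives the agenda.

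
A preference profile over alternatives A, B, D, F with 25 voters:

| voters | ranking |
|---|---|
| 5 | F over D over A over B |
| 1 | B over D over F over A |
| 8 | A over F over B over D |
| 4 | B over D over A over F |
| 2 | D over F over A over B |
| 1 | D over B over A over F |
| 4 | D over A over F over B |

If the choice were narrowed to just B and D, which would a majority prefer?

Ballots ranking B above D: 1 + 8 + 4 = 13.
Ballots ranking D above B: 25 − 13 = 12.
B wins the head-to-head 13–12.

B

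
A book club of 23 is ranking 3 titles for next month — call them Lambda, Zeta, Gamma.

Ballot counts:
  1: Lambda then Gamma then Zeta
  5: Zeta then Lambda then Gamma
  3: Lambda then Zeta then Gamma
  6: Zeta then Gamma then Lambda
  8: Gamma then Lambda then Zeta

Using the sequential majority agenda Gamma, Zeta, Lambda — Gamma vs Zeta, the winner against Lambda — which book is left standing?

Round 1: Gamma vs Zeta — 9–14, Zeta advances.
Round 2: Zeta vs Lambda — 11–12, Lambda advances.
Lambda survives the agenda.

Lambda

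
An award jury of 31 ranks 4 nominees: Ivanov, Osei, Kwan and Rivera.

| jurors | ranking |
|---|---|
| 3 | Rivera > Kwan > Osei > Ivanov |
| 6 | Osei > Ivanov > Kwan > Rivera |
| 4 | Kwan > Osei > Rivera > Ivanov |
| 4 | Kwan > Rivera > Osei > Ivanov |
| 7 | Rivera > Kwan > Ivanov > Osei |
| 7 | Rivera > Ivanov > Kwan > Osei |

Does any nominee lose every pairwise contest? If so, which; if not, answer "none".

Pairwise majorities:
Ivanov vs Osei: Osei, 17–14.
Ivanov vs Kwan: Kwan, 18–13.
Ivanov vs Rivera: Ivanov preferred on 6 ballots; Rivera wins 25–6.
Osei vs Kwan: Osei is ranked higher on 6 ballots, Kwan on 25. Kwan wins 25–6.
Osei vs Rivera: Rivera wins 21–10.
Kwan vs Rivera: Rivera wins 17–14.
Ivanov loses to every other nominee — it is the Condorcet loser.

Ivanov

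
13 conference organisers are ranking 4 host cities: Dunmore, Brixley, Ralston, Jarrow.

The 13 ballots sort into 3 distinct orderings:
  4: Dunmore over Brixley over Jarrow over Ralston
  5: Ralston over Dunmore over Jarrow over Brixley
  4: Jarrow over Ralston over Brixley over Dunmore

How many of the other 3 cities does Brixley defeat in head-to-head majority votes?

0

Brixley against each rival (13 organisers):
Brixley vs Dunmore: Brixley is ranked higher on 4 ballots, Dunmore on 9. Dunmore wins 9–4.
Brixley vs Ralston: 4 for Brixley, 9 for Ralston — Ralston by 9–4.
Brixley vs Jarrow: 4 for Brixley, 9 for Jarrow — Jarrow by 9–4.
Brixley beats no one; loses to Dunmore, Ralston, Jarrow — 0 pairwise wins.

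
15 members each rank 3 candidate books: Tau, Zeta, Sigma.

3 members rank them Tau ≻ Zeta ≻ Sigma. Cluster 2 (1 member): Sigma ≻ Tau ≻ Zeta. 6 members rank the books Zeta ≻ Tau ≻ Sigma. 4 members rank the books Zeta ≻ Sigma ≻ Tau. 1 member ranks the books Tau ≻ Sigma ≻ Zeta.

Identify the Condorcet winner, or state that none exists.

Head-to-head results (15 members):
Tau vs Zeta: 5 to 10, Zeta.
Tau vs Sigma: Tau, 10–5.
Zeta vs Sigma: Zeta preferred on 3+6+4 = 13 ballots; Zeta wins 13–2.
Zeta defeats every rival head-to-head and is the Condorcet winner.

Zeta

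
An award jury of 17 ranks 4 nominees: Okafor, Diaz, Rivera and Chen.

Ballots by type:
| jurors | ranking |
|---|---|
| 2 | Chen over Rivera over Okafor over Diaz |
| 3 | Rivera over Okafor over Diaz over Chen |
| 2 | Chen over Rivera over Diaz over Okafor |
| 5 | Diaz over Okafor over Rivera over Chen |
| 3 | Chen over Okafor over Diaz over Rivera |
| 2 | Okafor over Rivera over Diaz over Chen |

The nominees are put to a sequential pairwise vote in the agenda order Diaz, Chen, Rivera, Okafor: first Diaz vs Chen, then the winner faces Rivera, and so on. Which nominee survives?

Okafor

Round 1: Diaz vs Chen — 10–7, Diaz advances.
Round 2: Diaz vs Rivera — 8–9, Rivera advances.
Round 3: Rivera vs Okafor — 7–10, Okafor advances.
The agenda winner is Okafor.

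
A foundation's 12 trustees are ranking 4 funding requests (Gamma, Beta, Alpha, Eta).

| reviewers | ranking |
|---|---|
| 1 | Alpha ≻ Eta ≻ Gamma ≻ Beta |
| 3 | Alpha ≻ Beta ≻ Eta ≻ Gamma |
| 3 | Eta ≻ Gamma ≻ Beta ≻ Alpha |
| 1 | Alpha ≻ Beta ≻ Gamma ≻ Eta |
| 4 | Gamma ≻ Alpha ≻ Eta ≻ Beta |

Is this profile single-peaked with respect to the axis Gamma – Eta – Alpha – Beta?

no

Axis positions: Gamma=1, Eta=2, Alpha=3, Beta=4.
Group 1 (peak Alpha at position 3): ranking walks positions 3-2-1-4, expanding outward from the peak — single-peaked.
Group 2 (peak Alpha at position 3): ranking walks positions 3-4-2-1, expanding outward from the peak — single-peaked.
Group 3: ranking walks positions 2-1-4-3; Beta is ranked above Alpha even though Alpha lies between Beta and the peak Eta on the axis — preferences dip and rise again. Not single-peaked.
Group 4: ranking walks positions 3-4-1-2; Gamma is ranked above Eta even though Eta lies between Gamma and the peak Alpha on the axis — preferences dip and rise again. Not single-peaked.
Group 5: ranking walks positions 1-3-2-4; Alpha is ranked above Eta even though Eta lies between Alpha and the peak Gamma on the axis — preferences dip and rise again. Not single-peaked.
Group 3 violates single-peakedness, so the profile is not single-peaked on this axis.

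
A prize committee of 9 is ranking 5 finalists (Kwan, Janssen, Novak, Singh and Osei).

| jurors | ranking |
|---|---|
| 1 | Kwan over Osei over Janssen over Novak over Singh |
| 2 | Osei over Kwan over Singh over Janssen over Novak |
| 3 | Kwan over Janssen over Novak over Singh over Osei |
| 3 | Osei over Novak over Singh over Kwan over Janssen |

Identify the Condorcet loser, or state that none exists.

none

Head-to-head results (9 jurors):
Kwan vs Janssen: Kwan, 9–0.
Kwan vs Novak: Kwan is ranked higher on 1+2+3 = 6 ballots, Novak on 3. Kwan wins 6–3.
Kwan vs Singh: Kwan is ranked higher on 1+2+3 = 6 ballots, Singh on 3. Kwan wins 6–3.
Kwan vs Osei: Osei, 5–4.
Janssen vs Novak: 1+2+3 = 6 for Janssen, 3 for Novak — Janssen by 6–3.
Janssen vs Singh: Singh wins 5–4.
Janssen–Osei: Osei 6–3.
Novak vs Singh: Novak, 7–2.
Novak vs Osei: Osei wins 6–3.
Singh–Osei: Osei 6–3.
Each nominee has at least one pairwise win (Kwan beats Janssen; Janssen beats Novak; Novak beats Singh; Singh beats Janssen; Osei beats Kwan) — no Condorcet loser.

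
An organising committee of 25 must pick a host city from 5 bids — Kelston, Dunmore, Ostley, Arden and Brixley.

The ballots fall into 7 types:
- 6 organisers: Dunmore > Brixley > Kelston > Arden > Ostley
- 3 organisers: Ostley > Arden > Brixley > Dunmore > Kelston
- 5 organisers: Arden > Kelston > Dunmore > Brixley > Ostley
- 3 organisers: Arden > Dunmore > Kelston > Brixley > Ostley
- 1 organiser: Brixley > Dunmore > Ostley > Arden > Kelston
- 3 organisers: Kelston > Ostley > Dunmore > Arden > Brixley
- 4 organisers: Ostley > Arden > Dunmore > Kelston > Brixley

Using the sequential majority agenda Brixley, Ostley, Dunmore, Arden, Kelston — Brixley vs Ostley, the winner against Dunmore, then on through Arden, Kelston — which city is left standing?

Arden

Round 1: Brixley vs Ostley — 15–10, Brixley advances.
Round 2: Brixley vs Dunmore — 4–21, Dunmore advances.
Round 3: Dunmore vs Arden — 10–15, Arden advances.
Round 4: Arden vs Kelston — 16–9, Arden advances.
Arden survives the agenda.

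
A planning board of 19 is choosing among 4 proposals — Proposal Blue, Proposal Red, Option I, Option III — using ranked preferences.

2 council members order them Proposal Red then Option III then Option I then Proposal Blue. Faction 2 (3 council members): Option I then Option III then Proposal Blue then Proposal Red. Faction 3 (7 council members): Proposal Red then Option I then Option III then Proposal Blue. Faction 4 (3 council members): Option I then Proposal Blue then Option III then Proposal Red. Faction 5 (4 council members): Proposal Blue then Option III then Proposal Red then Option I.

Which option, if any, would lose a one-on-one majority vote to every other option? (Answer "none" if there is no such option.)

Pairwise majorities:
Proposal Blue vs Proposal Red: 10 to 9, Proposal Blue.
Proposal Blue vs Option I: Proposal Blue preferred on 4 ballots; Option I wins 15–4.
Proposal Blue vs Option III: 3+4 = 7 for Proposal Blue, 12 for Option III — Option III by 12–7.
Proposal Red vs Option I: Proposal Red, 13–6.
Proposal Red vs Option III: Option III wins 10–9.
Option I–Option III: Option I 13–6.
Each option has at least one pairwise win (Proposal Blue beats Proposal Red; Proposal Red beats Option I; Option I beats Proposal Blue; Option III beats Proposal Blue) — no Condorcet loser.

none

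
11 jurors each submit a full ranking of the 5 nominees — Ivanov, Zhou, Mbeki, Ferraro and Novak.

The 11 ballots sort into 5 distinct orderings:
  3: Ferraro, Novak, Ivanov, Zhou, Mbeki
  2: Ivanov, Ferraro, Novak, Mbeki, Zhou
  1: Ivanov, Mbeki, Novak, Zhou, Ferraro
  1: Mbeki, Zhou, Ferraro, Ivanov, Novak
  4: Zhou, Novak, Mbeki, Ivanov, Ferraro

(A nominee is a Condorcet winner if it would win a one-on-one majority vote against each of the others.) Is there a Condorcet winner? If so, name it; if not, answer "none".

none

Check each pair by majority over 11 ballots:
Ivanov vs Zhou: Ivanov, 6–5.
Ivanov–Mbeki: Ivanov 6–5.
Ivanov vs Ferraro: Ivanov wins 7–4.
Ivanov–Novak: Novak 7–4.
Zhou vs Mbeki: Zhou wins 7–4.
Zhou vs Ferraro: Zhou, 6–5.
Zhou vs Novak: Novak, 6–5.
Mbeki vs Ferraro: Mbeki wins 6–5.
Mbeki vs Novak: Novak, 9–2.
Ferraro vs Novak: Ferraro wins 6–5.
Each nominee drops at least one matchup (Ivanov loses to Novak; Zhou loses to Ivanov; Mbeki loses to Ivanov; Ferraro loses to Ivanov; Novak loses to Ferraro); the cycle Ivanov → Ferraro → Novak → Ivanov rules out a Condorcet winner.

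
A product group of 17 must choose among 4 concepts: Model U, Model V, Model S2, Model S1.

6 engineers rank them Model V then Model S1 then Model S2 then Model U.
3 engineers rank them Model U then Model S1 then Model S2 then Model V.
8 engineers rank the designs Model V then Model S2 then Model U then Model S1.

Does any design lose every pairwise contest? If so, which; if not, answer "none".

none

Pairwise majorities:
Model U vs Model V: Model U preferred on 3 ballots; Model V wins 14–3.
Model U vs Model S2: Model S2, 14–3.
Model U vs Model S1: Model U preferred on 3+8 = 11 ballots; Model U wins 11–6.
Model V–Model S2: Model V 14–3.
Model V vs Model S1: Model V is ranked higher on 6+8 = 14 ballots, Model S1 on 3. Model V wins 14–3.
Model S2 vs Model S1: Model S1, 9–8.
No design is winless: Model U beats Model S1; Model V beats Model U; Model S2 beats Model U; Model S1 beats Model S2. There is no Condorcet loser.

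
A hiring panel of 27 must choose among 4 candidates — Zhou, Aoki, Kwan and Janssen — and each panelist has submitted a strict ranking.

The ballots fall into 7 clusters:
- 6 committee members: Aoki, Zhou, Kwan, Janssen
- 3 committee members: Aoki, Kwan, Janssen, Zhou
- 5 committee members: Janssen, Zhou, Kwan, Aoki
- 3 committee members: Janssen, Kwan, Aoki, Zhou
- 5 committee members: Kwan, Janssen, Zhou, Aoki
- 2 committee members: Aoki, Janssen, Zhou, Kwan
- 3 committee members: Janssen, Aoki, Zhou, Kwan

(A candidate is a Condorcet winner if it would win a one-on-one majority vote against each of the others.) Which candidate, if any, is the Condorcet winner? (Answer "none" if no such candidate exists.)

Check each pair by majority over 27 ballots:
Zhou vs Aoki: Zhou preferred on 5+5 = 10 ballots; Aoki wins 17–10.
Zhou vs Kwan: Zhou wins 16–11.
Zhou vs Janssen: Zhou is ranked higher on 6 ballots, Janssen on 21. Janssen wins 21–6.
Aoki vs Kwan: Aoki wins 14–13.
Aoki vs Janssen: Janssen wins 16–11.
Kwan–Janssen: Kwan 14–13.
Each candidate drops at least one matchup (Zhou loses to Aoki; Aoki loses to Janssen; Kwan loses to Zhou; Janssen loses to Kwan); the cycle Zhou → Kwan → Janssen → Zhou rules out a Condorcet winner.

none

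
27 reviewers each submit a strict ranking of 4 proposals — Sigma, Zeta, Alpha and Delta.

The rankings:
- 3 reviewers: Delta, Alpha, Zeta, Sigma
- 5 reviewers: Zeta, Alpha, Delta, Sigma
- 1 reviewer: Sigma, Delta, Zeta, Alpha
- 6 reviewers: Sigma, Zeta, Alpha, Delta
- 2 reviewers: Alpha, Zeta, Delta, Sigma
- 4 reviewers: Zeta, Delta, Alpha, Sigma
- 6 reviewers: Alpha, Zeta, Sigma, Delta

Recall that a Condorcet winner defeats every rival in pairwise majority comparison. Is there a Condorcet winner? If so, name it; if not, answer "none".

Pairwise majorities:
Sigma vs Zeta: 7 to 20, Zeta.
Sigma vs Alpha: Alpha, 20–7.
Sigma–Delta: Delta 14–13.
Zeta vs Alpha: 5+1+6+4 = 16 for Zeta, 11 for Alpha — Zeta by 16–11.
Zeta vs Delta: Zeta is ranked higher on 5+6+2+4+6 = 23 ballots, Delta on 4. Zeta wins 23–4.
Alpha vs Delta: Alpha, 19–8.
Zeta wins every pairwise contest, so Zeta is the Condorcet winner.

Zeta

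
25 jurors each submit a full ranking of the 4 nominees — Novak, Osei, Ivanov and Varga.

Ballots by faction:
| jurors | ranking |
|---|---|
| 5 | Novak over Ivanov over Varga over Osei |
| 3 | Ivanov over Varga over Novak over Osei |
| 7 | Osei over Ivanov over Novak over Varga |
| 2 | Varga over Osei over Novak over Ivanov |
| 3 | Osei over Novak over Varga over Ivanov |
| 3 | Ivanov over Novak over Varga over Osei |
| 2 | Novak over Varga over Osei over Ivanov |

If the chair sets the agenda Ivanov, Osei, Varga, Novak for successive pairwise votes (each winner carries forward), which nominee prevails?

Round 1: Ivanov vs Osei — 11–14, Osei advances.
Round 2: Osei vs Varga — 10–15, Varga advances.
Round 3: Varga vs Novak — 5–20, Novak advances.
Novak survives the agenda.

Novak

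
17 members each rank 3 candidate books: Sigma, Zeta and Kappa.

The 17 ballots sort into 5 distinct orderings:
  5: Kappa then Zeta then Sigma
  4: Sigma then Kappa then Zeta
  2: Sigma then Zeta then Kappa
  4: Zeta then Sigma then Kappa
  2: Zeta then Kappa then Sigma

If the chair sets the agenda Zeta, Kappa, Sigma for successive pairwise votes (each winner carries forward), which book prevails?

Sigma

Round 1: Zeta vs Kappa — 8–9, Kappa advances.
Round 2: Kappa vs Sigma — 7–10, Sigma advances.
The agenda winner is Sigma.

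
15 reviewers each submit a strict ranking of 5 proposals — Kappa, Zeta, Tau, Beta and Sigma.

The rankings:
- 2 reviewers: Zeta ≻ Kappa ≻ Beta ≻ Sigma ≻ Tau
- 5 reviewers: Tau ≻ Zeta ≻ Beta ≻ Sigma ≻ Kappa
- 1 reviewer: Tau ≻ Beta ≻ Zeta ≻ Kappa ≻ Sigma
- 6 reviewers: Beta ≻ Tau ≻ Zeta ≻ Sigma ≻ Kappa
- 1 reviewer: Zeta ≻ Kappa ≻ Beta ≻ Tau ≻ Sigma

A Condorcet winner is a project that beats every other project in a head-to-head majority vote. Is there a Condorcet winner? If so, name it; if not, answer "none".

Head-to-head results (15 reviewers):
Kappa vs Zeta: Zeta wins 15–0.
Kappa vs Tau: Tau wins 12–3.
Kappa vs Beta: Beta wins 12–3.
Kappa vs Sigma: Sigma, 11–4.
Zeta vs Tau: Tau wins 12–3.
Zeta vs Beta: Zeta, 8–7.
Zeta–Sigma: Zeta 15–0.
Tau vs Beta: Beta, 9–6.
Tau–Sigma: Tau 13–2.
Beta vs Sigma: Beta, 15–0.
Each project drops at least one matchup (Kappa loses to Zeta; Zeta loses to Tau; Tau loses to Beta; Beta loses to Zeta; Sigma loses to Zeta); the cycle Zeta beats Beta beats Tau beats Zeta rules out a Condorcet winner.

none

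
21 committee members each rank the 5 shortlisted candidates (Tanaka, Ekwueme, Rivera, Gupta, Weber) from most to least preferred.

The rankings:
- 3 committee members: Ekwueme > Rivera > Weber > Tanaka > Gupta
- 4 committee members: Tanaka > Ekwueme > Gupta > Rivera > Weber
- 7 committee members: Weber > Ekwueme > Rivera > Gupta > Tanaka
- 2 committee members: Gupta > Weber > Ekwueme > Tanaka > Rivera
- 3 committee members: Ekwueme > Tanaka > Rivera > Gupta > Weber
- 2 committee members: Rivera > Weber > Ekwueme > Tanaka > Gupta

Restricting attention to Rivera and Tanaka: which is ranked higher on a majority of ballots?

Ballots ranking Rivera above Tanaka: 3 + 7 + 2 = 12.
Ballots ranking Tanaka above Rivera: 21 − 12 = 9.
Rivera wins the head-to-head 12–9.

Rivera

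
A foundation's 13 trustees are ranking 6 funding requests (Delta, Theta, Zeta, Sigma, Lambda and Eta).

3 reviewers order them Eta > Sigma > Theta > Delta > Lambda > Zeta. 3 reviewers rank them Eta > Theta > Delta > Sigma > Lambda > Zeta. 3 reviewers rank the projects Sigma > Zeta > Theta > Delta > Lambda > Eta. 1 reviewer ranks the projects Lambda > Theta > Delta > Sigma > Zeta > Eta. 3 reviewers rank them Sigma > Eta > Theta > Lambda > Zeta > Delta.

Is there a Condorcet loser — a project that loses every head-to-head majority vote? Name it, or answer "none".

Zeta

Head-to-head results (13 reviewers):
Delta vs Theta: Theta wins 13–0.
Delta–Zeta: Delta 7–6.
Delta vs Sigma: Delta preferred on 3+1 = 4 ballots; Sigma wins 9–4.
Delta vs Lambda: 3+3+3 = 9 for Delta, 4 for Lambda — Delta by 9–4.
Delta–Eta: Eta 9–4.
Theta vs Zeta: Theta is ranked higher on 3+3+1+3 = 10 ballots, Zeta on 3. Theta wins 10–3.
Theta vs Sigma: Sigma, 9–4.
Theta vs Lambda: Theta preferred on 3+3+3+3 = 12 ballots; Theta wins 12–1.
Theta vs Eta: Theta preferred on 3+1 = 4 ballots; Eta wins 9–4.
Zeta vs Sigma: Zeta preferred on 0 ballots; Sigma wins 13–0.
Zeta vs Lambda: Lambda wins 10–3.
Zeta–Eta: Eta 9–4.
Sigma vs Lambda: Sigma is ranked higher on 3+3+3+3 = 12 ballots, Lambda on 1. Sigma wins 12–1.
Sigma vs Eta: 7 to 6, Sigma.
Lambda–Eta: Eta 9–4.
Zeta loses to every other project — it is the Condorcet loser.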